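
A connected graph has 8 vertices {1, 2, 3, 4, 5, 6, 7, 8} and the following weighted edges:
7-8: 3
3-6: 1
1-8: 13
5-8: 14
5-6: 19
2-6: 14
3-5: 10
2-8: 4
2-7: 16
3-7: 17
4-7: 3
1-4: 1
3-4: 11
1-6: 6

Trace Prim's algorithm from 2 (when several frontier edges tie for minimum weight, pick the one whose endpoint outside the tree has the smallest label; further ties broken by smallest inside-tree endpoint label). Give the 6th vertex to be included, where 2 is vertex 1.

Grow the tree from 2 using Prim:
Step 1: cheapest edge leaving the tree is 2-8 (4); add 8.
Step 2: cheapest edge leaving the tree is 7-8 (3); add 7.
Step 3: cheapest edge leaving the tree is 4-7 (3); add 4.
Step 4: cheapest edge leaving the tree is 1-4 (1); add 1.
Step 5: cheapest edge leaving the tree is 1-6 (6); add 6.
Step 6: cheapest edge leaving the tree is 3-6 (1); add 3.
Step 7: cheapest edge leaving the tree is 3-5 (10); add 5.
Vertex order: 2, 8, 7, 4, 1, 6, 3, 5. The 6th vertex is 6.

6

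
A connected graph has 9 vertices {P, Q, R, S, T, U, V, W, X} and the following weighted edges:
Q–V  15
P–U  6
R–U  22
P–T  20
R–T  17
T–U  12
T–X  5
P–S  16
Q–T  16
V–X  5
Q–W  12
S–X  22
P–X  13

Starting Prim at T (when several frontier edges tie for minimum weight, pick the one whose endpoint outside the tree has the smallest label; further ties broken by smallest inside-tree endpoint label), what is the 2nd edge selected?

V-X

Prim's algorithm from T:
Step 1: cheapest edge leaving the tree is T–X (5); add X.
Step 2: cheapest edge leaving the tree is V–X (5); add V.
Step 3: cheapest edge leaving the tree is T–U (12); add U.
Step 4: cheapest edge leaving the tree is P–U (6); add P.
Step 5: cheapest edge leaving the tree is Q–V (15); add Q.
Step 6: cheapest edge leaving the tree is Q–W (12); add W.
Step 7: cheapest edge leaving the tree is P–S (16); add S.
Step 8: cheapest edge leaving the tree is R–T (17); add R.
The 2nd edge added is V–X.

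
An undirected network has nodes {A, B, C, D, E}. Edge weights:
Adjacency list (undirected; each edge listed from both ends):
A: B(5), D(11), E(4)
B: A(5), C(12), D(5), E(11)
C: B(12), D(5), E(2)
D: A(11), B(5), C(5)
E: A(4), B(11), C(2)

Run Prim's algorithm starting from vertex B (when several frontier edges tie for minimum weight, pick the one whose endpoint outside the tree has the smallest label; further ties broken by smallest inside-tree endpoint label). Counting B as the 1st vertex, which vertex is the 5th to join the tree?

Grow the tree from B using Prim:
Step 1: frontier [A B 5, B D 5, B E 11, B C 12] → take A B (5); add A.
Step 2: frontier [A E 4, A D 11, B D 5, B E 11, B C 12] → take A E (4); add E.
Step 3: frontier [A D 11, B D 5, B C 12, C E 2] → take C E (2); add C.
Step 4: frontier [A D 11, B D 5, C D 5] → take B D (5); add D.
Vertex order: B, A, E, C, D. The 5th vertex is D.

D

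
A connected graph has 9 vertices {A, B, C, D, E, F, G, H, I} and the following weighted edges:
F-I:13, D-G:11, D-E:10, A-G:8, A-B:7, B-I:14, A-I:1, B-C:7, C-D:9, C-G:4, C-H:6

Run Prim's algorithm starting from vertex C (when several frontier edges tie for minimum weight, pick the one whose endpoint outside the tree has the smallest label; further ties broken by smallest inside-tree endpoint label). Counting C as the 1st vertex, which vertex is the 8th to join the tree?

E

Prim, starting at C.
Step 1: cheapest edge leaving the tree is C-G (4); add G.
Step 2: cheapest edge leaving the tree is C-H (6); add H.
Step 3: cheapest edge leaving the tree is B-C (7); add B.
Step 4: cheapest edge leaving the tree is A-B (7); add A.
Step 5: cheapest edge leaving the tree is A-I (1); add I.
Step 6: cheapest edge leaving the tree is C-D (9); add D.
Step 7: cheapest edge leaving the tree is D-E (10); add E.
Step 8: cheapest edge leaving the tree is F-I (13); add F.
Vertex order: C, G, H, B, A, I, D, E, F. The 8th vertex is E.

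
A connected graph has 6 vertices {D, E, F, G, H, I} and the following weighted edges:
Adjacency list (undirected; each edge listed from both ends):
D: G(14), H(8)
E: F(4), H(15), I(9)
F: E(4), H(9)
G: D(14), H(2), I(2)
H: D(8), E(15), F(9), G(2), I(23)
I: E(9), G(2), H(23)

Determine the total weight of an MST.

Sort edges by weight, then run Kruskal:
G–H (2): add — endpoints in different components.
G–I (2): add — endpoints in different components.
E–F (4): add — endpoints in different components.
D–H (8): add — endpoints in different components.
E–I (9): add — endpoints in different components.
MST edges: G–H, G–I, E–F, D–H, E–I; total weight 2+2+4+8+9 = 25.

25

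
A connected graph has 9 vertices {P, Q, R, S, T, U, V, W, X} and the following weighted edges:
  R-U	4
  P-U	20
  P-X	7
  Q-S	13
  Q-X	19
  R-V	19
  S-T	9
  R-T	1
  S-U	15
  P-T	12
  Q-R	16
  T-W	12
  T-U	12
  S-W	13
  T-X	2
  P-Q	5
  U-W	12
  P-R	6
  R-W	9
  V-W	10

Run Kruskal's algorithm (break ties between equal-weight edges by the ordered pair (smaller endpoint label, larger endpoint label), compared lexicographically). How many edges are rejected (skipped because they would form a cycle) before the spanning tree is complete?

Sort edges by weight, then run Kruskal:
R-T (1): add — endpoints in different components.
T-X (2): add — endpoints in different components.
R-U (4): add — endpoints in different components.
P-Q (5): add — endpoints in different components.
P-R (6): add — endpoints in different components.
P-X (7): skip — X and P already connected.
R-W (9): add — endpoints in different components.
S-T (9): add — endpoints in different components.
V-W (10): add — endpoints in different components.
Edges rejected before the tree was complete: 1.

1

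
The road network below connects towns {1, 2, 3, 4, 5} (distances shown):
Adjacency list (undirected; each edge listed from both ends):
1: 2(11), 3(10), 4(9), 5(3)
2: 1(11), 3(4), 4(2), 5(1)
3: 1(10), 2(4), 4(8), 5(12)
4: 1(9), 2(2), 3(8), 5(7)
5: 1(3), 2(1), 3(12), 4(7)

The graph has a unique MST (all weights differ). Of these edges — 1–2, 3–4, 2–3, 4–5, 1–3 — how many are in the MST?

1

Sort edges by weight, then run Kruskal:
2–5 (1): add — endpoints in different components.
2–4 (2): add — endpoints in different components.
1–5 (3): add — endpoints in different components.
2–3 (4): add — endpoints in different components.
MST edge set: {2–5, 2–4, 1–5, 2–3}.
Of the listed edges, {2–3} are in the MST → 1.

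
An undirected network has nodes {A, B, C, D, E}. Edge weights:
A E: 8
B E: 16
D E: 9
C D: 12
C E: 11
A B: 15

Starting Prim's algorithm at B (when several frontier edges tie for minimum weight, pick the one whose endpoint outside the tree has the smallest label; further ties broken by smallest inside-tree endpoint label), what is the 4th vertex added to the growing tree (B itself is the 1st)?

Prim's algorithm from B:
Step 1: cheapest edge leaving the tree is A B (15); add A.
Step 2: cheapest edge leaving the tree is A E (8); add E.
Step 3: cheapest edge leaving the tree is D E (9); add D.
Step 4: cheapest edge leaving the tree is C E (11); add C.
Vertex order: B, A, E, D, C. The 4th vertex is D.

D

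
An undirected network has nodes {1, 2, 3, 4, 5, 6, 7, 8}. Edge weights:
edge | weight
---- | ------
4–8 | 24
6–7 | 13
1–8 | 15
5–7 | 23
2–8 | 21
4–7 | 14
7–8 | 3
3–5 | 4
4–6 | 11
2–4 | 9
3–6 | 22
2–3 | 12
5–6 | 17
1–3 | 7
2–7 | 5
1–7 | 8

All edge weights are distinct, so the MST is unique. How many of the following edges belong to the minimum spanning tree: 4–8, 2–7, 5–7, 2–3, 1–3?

Kruskal's algorithm — process edges by increasing weight (ties by edge label):
7–8 (3): add — endpoints in different components.
3–5 (4): add — endpoints in different components.
2–7 (5): add — endpoints in different components.
1–3 (7): add — endpoints in different components.
1–7 (8): add — endpoints in different components.
2–4 (9): add — endpoints in different components.
4–6 (11): add — endpoints in different components.
MST edge set: {7–8, 3–5, 2–7, 1–3, 1–7, 2–4, 4–6}.
Of the listed edges, {2–7, 1–3} are in the MST → 2.

2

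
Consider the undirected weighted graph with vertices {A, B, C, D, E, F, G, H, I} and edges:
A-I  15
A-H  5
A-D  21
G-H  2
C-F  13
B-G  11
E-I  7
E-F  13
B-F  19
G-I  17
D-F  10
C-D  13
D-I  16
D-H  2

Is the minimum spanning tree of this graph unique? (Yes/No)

Kruskal: consider edges lightest-first.
D-H (2): add — endpoints in different components.
G-H (2): add — endpoints in different components.
A-H (5): add — endpoints in different components.
E-I (7): add — endpoints in different components.
D-F (10): add — endpoints in different components.
B-G (11): add — endpoints in different components.
C-D (13): add — endpoints in different components.
C-F (13): skip — C and F already connected.
E-F (13): add — endpoints in different components.
Non-tree edge C-F has weight 13, equal to the heaviest edge on its tree cycle — swapping gives another MST of the same weight. Not unique.

No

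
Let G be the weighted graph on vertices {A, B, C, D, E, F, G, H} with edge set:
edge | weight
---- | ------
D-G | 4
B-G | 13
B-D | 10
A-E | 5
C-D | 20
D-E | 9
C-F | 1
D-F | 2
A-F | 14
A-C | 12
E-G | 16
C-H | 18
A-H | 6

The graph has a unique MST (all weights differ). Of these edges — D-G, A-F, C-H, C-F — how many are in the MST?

2

Sort edges by weight, then run Kruskal:
C-F (1): add — endpoints in different components.
D-F (2): add — endpoints in different components.
D-G (4): add — endpoints in different components.
A-E (5): add — endpoints in different components.
A-H (6): add — endpoints in different components.
D-E (9): add — endpoints in different components.
B-D (10): add — endpoints in different components.
MST edge set: {C-F, D-F, D-G, A-E, A-H, D-E, B-D}.
Of the listed edges, {D-G, C-F} are in the MST → 2.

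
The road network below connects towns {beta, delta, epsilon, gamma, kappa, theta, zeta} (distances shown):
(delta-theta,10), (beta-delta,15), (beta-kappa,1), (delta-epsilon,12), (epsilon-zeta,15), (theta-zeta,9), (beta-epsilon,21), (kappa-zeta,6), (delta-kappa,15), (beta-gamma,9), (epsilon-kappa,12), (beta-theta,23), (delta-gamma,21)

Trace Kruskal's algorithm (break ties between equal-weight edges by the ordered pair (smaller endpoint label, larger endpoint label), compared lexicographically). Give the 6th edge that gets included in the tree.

delta-epsilon

Kruskal: consider edges lightest-first.
beta-kappa (1): add. Components now {delta} {epsilon} {zeta} {gamma} {beta,kappa} {theta}
kappa-zeta (6): add. Components now {delta} {epsilon} {beta,kappa,zeta} {gamma} {theta}
beta-gamma (9): add. Components now {delta} {epsilon} {beta,gamma,kappa,zeta} {theta}
theta-zeta (9): add. Components now {delta} {epsilon} {beta,gamma,kappa,theta,zeta}
delta-theta (10): add. Components now {beta,delta,gamma,kappa,theta,zeta} {epsilon}
delta-epsilon (12): add. Components now {beta,delta,epsilon,gamma,kappa,theta,zeta}
The 6th edge added is delta-epsilon.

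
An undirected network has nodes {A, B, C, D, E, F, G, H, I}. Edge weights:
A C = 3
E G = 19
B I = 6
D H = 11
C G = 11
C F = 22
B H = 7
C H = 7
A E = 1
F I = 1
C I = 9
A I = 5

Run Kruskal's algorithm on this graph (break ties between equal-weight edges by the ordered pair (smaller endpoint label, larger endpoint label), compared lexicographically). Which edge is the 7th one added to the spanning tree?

C-G

Kruskal: consider edges lightest-first.
A E (1): add — endpoints in different components.
F I (1): add — endpoints in different components.
A C (3): add — endpoints in different components.
A I (5): add — endpoints in different components.
B I (6): add — endpoints in different components.
B H (7): add — endpoints in different components.
C H (7): skip — C and H already connected.
C I (9): skip — C and I already connected.
C G (11): add — endpoints in different components.
D H (11): add — endpoints in different components.
The 7th edge added is C G.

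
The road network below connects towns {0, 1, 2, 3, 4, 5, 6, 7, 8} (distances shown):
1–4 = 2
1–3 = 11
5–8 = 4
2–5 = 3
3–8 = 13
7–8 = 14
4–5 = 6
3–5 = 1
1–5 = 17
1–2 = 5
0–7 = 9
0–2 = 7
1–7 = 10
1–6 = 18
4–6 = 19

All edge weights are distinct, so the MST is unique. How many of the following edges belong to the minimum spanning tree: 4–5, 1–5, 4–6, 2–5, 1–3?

1

Sort edges by weight, then run Kruskal:
3–5 (1): add — endpoints in different components.
1–4 (2): add — endpoints in different components.
2–5 (3): add — endpoints in different components.
5–8 (4): add — endpoints in different components.
1–2 (5): add — endpoints in different components.
4–5 (6): skip — 4 and 5 already connected.
0–2 (7): add — endpoints in different components.
0–7 (9): add — endpoints in different components.
1–7 (10): skip — 1 and 7 already connected.
1–3 (11): skip — 1 and 3 already connected.
3–8 (13): skip — 3 and 8 already connected.
7–8 (14): skip — 7 and 8 already connected.
1–5 (17): skip — 1 and 5 already connected.
1–6 (18): add — endpoints in different components.
MST edge set: {3–5, 1–4, 2–5, 5–8, 1–2, 0–2, 0–7, 1–6}.
Of the listed edges, {2–5} are in the MST → 1.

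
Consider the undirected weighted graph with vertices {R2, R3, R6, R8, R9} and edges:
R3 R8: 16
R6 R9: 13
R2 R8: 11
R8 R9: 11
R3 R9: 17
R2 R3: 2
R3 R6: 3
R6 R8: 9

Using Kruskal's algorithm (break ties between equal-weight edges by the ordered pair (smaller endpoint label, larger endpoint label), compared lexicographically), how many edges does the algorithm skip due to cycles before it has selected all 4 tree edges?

1

Kruskal's algorithm — process edges by increasing weight (ties by edge label):
R2 R3 (2): add — endpoints in different components.
R3 R6 (3): add — endpoints in different components.
R6 R8 (9): add — endpoints in different components.
R2 R8 (11): skip — R8 and R2 already connected.
R8 R9 (11): add — endpoints in different components.
Edges rejected before the tree was complete: 1.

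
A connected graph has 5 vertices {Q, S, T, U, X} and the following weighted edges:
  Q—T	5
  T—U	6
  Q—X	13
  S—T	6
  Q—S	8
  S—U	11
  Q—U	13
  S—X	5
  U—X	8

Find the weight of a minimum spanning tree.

Prim's algorithm from Q:
Step 1: frontier [Q—T 5, Q—S 8, Q—U 13, Q—X 13] → take Q—T (5); add T.
Step 2: frontier [Q—S 8, Q—U 13, Q—X 13, S—T 6, T—U 6] → take S—T (6); add S.
Step 3: frontier [Q—U 13, Q—X 13, S—X 5, S—U 11, T—U 6] → take S—X (5); add X.
Step 4: frontier [Q—U 13, S—U 11, T—U 6, U—X 8] → take T—U (6); add U.
MST edges: Q—T, S—T, S—X, T—U; total weight 5+6+5+6 = 22.

22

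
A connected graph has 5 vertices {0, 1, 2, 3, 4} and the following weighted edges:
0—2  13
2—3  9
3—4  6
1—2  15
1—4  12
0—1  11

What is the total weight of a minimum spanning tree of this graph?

38

Sort edges by weight, then run Kruskal:
3—4 (6): add — endpoints in different components.
2—3 (9): add — endpoints in different components.
0—1 (11): add — endpoints in different components.
1—4 (12): add — endpoints in different components.
MST edges: 3—4, 2—3, 0—1, 1—4; total weight 6+9+11+12 = 38.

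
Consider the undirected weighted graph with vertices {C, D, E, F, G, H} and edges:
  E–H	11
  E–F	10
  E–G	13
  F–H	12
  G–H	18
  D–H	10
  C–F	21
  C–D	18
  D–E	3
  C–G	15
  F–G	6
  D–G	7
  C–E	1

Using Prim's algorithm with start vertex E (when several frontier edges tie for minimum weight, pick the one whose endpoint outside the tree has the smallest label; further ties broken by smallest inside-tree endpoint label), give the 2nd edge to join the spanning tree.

Prim's algorithm from E:
Step 1: cheapest edge leaving the tree is C–E (1); add C.
Step 2: cheapest edge leaving the tree is D–E (3); add D.
Step 3: cheapest edge leaving the tree is D–G (7); add G.
Step 4: cheapest edge leaving the tree is F–G (6); add F.
Step 5: cheapest edge leaving the tree is D–H (10); add H.
The 2nd edge added is D–E.

D-E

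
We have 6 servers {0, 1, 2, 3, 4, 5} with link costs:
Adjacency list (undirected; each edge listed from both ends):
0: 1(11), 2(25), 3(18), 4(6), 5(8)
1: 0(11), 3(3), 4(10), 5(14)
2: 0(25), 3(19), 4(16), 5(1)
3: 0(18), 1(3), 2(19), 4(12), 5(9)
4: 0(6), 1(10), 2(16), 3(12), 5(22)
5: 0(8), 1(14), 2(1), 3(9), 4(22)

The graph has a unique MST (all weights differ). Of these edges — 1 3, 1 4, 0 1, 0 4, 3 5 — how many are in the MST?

3

Kruskal: consider edges lightest-first.
2 5 (1): add. Components now {0} {1} {2,5} {3} {4}
1 3 (3): add. Components now {0} {1,3} {2,5} {4}
0 4 (6): add. Components now {0,4} {1,3} {2,5}
0 5 (8): add. Components now {0,2,4,5} {1,3}
3 5 (9): add. Components now {0,1,2,3,4,5}
MST edge set: {2 5, 1 3, 0 4, 0 5, 3 5}.
Of the listed edges, {1 3, 0 4, 3 5} are in the MST → 3.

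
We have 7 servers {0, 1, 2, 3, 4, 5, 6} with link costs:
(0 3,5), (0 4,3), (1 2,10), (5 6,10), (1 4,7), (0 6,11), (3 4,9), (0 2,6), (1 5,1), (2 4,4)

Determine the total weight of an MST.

30

Prim's algorithm from 2:
Step 1: frontier [2 4 4, 0 2 6, 1 2 10] → take 2 4 (4); add 4.
Step 2: frontier [0 2 6, 1 2 10, 0 4 3, 1 4 7, 3 4 9] → take 0 4 (3); add 0.
Step 3: frontier [0 3 5, 0 6 11, 1 2 10, 1 4 7, 3 4 9] → take 0 3 (5); add 3.
Step 4: frontier [0 6 11, 1 2 10, 1 4 7] → take 1 4 (7); add 1.
Step 5: frontier [0 6 11, 1 5 1] → take 1 5 (1); add 5.
Step 6: frontier [0 6 11, 5 6 10] → take 5 6 (10); add 6.
MST edges: 2 4, 0 4, 0 3, 1 4, 1 5, 5 6; total weight 4+3+5+7+1+10 = 30.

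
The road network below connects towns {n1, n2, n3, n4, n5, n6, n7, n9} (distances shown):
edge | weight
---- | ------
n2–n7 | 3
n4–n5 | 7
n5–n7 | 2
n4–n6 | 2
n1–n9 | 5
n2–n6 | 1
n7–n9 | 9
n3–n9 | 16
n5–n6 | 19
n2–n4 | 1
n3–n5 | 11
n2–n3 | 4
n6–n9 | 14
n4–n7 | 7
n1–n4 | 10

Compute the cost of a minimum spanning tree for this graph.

25

Prim's algorithm from n7:
Step 1: cheapest edge leaving the tree is n5–n7 (2); add n5.
Step 2: cheapest edge leaving the tree is n2–n7 (3); add n2.
Step 3: cheapest edge leaving the tree is n2–n4 (1); add n4.
Step 4: cheapest edge leaving the tree is n2–n6 (1); add n6.
Step 5: cheapest edge leaving the tree is n2–n3 (4); add n3.
Step 6: cheapest edge leaving the tree is n7–n9 (9); add n9.
Step 7: cheapest edge leaving the tree is n1–n9 (5); add n1.
MST edges: n5–n7, n2–n7, n2–n4, n2–n6, n2–n3, n7–n9, n1–n9; total weight 2+3+1+1+4+9+5 = 25.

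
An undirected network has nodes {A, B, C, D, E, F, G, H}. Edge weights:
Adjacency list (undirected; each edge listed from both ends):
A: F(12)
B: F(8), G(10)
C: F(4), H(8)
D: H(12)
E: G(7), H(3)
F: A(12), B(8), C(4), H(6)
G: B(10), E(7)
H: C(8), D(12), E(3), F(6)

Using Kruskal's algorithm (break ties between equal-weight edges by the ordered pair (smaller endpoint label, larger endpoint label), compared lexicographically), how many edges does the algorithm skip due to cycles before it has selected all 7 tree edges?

2

Sort edges by weight, then run Kruskal:
E—H (3): add — endpoints in different components.
C—F (4): add — endpoints in different components.
F—H (6): add — endpoints in different components.
E—G (7): add — endpoints in different components.
B—F (8): add — endpoints in different components.
C—H (8): skip — C and H already connected.
B—G (10): skip — B and G already connected.
A—F (12): add — endpoints in different components.
D—H (12): add — endpoints in different components.
Edges rejected before the tree was complete: 2.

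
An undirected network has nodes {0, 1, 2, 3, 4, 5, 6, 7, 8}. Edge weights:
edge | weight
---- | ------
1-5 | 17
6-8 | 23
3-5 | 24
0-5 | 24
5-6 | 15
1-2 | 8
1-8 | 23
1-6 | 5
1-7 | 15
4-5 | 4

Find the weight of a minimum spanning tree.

Kruskal's algorithm — process edges by increasing weight (ties by edge label):
4-5 (4): add — endpoints in different components.
1-6 (5): add — endpoints in different components.
1-2 (8): add — endpoints in different components.
1-7 (15): add — endpoints in different components.
5-6 (15): add — endpoints in different components.
1-5 (17): skip — 1 and 5 already connected.
1-8 (23): add — endpoints in different components.
6-8 (23): skip — 6 and 8 already connected.
0-5 (24): add — endpoints in different components.
3-5 (24): add — endpoints in different components.
MST edges: 4-5, 1-6, 1-2, 1-7, 5-6, 1-8, 0-5, 3-5; total weight 4+5+8+15+15+23+24+24 = 118.

118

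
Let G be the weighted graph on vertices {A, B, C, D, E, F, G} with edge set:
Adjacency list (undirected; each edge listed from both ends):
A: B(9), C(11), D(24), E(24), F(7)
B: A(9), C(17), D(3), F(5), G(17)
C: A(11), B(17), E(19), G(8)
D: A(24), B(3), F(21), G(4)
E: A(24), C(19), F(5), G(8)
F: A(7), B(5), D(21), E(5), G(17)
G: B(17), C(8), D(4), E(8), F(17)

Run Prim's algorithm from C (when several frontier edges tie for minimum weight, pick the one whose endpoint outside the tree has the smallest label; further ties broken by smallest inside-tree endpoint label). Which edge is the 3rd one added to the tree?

Prim's algorithm from C:
Step 1: cheapest edge leaving the tree is C-G (8); add G.
Step 2: cheapest edge leaving the tree is D-G (4); add D.
Step 3: cheapest edge leaving the tree is B-D (3); add B.
Step 4: cheapest edge leaving the tree is B-F (5); add F.
Step 5: cheapest edge leaving the tree is E-F (5); add E.
Step 6: cheapest edge leaving the tree is A-F (7); add A.
The 3rd edge added is B-D.

B-D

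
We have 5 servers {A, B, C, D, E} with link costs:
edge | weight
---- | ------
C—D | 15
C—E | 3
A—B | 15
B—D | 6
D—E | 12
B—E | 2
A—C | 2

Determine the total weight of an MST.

13

Sort edges by weight, then run Kruskal:
A—C (2): add — endpoints in different components.
B—E (2): add — endpoints in different components.
C—E (3): add — endpoints in different components.
B—D (6): add — endpoints in different components.
MST edges: A—C, B—E, C—E, B—D; total weight 2+2+3+6 = 13.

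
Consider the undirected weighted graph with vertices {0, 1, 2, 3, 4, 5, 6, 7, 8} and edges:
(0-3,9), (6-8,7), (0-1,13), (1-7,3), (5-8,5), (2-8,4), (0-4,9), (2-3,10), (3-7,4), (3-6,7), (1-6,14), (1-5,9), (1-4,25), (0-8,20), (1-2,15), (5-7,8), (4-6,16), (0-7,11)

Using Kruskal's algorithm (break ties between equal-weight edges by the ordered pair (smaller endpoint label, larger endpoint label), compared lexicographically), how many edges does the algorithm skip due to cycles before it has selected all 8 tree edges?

Kruskal's algorithm — process edges by increasing weight (ties by edge label):
1-7 (3): add — endpoints in different components.
2-8 (4): add — endpoints in different components.
3-7 (4): add — endpoints in different components.
5-8 (5): add — endpoints in different components.
3-6 (7): add — endpoints in different components.
6-8 (7): add — endpoints in different components.
5-7 (8): skip — 5 and 7 already connected.
0-3 (9): add — endpoints in different components.
0-4 (9): add — endpoints in different components.
Edges rejected before the tree was complete: 1.

1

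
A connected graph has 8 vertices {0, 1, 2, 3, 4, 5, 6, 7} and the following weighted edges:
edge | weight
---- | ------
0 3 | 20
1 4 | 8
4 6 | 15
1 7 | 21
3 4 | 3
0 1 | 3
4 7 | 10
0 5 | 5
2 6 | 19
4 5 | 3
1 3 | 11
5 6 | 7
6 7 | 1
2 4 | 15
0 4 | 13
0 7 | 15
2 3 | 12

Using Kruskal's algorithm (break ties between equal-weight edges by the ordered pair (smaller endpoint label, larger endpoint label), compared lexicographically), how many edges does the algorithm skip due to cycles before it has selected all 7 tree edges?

3

Kruskal's algorithm — process edges by increasing weight (ties by edge label):
6 7 (1): add — endpoints in different components.
0 1 (3): add — endpoints in different components.
3 4 (3): add — endpoints in different components.
4 5 (3): add — endpoints in different components.
0 5 (5): add — endpoints in different components.
5 6 (7): add — endpoints in different components.
1 4 (8): skip — 1 and 4 already connected.
4 7 (10): skip — 4 and 7 already connected.
1 3 (11): skip — 1 and 3 already connected.
2 3 (12): add — endpoints in different components.
Edges rejected before the tree was complete: 3.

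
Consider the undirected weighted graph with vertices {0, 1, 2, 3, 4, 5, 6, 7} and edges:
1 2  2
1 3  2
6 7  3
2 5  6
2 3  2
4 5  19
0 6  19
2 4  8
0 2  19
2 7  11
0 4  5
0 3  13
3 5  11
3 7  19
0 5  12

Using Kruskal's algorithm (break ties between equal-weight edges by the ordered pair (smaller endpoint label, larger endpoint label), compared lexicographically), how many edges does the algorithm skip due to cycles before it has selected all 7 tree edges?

1

Kruskal: consider edges lightest-first.
1 2 (2): add — endpoints in different components.
1 3 (2): add — endpoints in different components.
2 3 (2): skip — 2 and 3 already connected.
6 7 (3): add — endpoints in different components.
0 4 (5): add — endpoints in different components.
2 5 (6): add — endpoints in different components.
2 4 (8): add — endpoints in different components.
2 7 (11): add — endpoints in different components.
Edges rejected before the tree was complete: 1.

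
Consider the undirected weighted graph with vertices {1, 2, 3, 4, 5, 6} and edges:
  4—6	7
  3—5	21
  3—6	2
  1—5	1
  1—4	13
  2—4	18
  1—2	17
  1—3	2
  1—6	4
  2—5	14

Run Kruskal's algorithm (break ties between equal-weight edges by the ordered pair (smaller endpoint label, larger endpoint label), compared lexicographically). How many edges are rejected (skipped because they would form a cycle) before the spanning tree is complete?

Kruskal's algorithm — process edges by increasing weight (ties by edge label):
1—5 (1): add — endpoints in different components.
1—3 (2): add — endpoints in different components.
3—6 (2): add — endpoints in different components.
1—6 (4): skip — 1 and 6 already connected.
4—6 (7): add — endpoints in different components.
1—4 (13): skip — 1 and 4 already connected.
2—5 (14): add — endpoints in different components.
Edges rejected before the tree was complete: 2.

2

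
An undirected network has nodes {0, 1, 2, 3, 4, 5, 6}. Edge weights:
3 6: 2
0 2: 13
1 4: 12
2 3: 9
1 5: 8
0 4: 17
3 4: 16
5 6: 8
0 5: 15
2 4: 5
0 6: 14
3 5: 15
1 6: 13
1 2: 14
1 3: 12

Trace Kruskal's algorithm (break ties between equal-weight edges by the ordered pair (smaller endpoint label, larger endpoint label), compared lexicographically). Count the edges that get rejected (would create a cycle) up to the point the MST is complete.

Sort edges by weight, then run Kruskal:
3 6 (2): add — endpoints in different components.
2 4 (5): add — endpoints in different components.
1 5 (8): add — endpoints in different components.
5 6 (8): add — endpoints in different components.
2 3 (9): add — endpoints in different components.
1 3 (12): skip — 1 and 3 already connected.
1 4 (12): skip — 1 and 4 already connected.
0 2 (13): add — endpoints in different components.
Edges rejected before the tree was complete: 2.

2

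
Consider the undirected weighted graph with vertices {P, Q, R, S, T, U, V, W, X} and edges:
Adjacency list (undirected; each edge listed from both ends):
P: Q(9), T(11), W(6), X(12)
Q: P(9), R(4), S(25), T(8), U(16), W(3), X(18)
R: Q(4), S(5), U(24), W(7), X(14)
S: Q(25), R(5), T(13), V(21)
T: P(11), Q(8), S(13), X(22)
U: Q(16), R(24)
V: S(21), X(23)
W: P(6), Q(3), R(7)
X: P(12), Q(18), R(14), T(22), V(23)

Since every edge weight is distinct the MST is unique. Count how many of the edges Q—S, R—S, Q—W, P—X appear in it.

Kruskal's algorithm — process edges by increasing weight (ties by edge label):
Q—W (3): add — endpoints in different components.
Q—R (4): add — endpoints in different components.
R—S (5): add — endpoints in different components.
P—W (6): add — endpoints in different components.
R—W (7): skip — W and R already connected.
Q—T (8): add — endpoints in different components.
P—Q (9): skip — P and Q already connected.
P—T (11): skip — P and T already connected.
P—X (12): add — endpoints in different components.
S—T (13): skip — S and T already connected.
R—X (14): skip — R and X already connected.
Q—U (16): add — endpoints in different components.
Q—X (18): skip — Q and X already connected.
S—V (21): add — endpoints in different components.
MST edge set: {Q—W, Q—R, R—S, P—W, Q—T, P—X, Q—U, S—V}.
Of the listed edges, {R—S, Q—W, P—X} are in the MST → 3.

3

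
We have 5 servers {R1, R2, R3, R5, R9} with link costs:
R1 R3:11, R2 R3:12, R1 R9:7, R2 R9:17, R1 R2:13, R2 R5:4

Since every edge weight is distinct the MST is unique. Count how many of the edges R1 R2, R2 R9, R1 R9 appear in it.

1

Kruskal: consider edges lightest-first.
R2 R5 (4): add — endpoints in different components.
R1 R9 (7): add — endpoints in different components.
R1 R3 (11): add — endpoints in different components.
R2 R3 (12): add — endpoints in different components.
MST edge set: {R2 R5, R1 R9, R1 R3, R2 R3}.
Of the listed edges, {R1 R9} are in the MST → 1.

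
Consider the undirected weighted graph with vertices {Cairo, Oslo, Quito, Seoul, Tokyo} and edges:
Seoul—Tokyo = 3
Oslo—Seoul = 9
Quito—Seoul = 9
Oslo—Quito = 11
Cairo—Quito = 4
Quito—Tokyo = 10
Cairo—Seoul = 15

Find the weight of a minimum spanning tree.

25

Kruskal: consider edges lightest-first.
Seoul—Tokyo (3): add. Components now {Oslo} {Cairo} {Seoul,Tokyo} {Quito}
Cairo—Quito (4): add. Components now {Oslo} {Cairo,Quito} {Seoul,Tokyo}
Oslo—Seoul (9): add. Components now {Oslo,Seoul,Tokyo} {Cairo,Quito}
Quito—Seoul (9): add. Components now {Cairo,Oslo,Quito,Seoul,Tokyo}
MST edges: Seoul—Tokyo, Cairo—Quito, Oslo—Seoul, Quito—Seoul; total weight 3+4+9+9 = 25.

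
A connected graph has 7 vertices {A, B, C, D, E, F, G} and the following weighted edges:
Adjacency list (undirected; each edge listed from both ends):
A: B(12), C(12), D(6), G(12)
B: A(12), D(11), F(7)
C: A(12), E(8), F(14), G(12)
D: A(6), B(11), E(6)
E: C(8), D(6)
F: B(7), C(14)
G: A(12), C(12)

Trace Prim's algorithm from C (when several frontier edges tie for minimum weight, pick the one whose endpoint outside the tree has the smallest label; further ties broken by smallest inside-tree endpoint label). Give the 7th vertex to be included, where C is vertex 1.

G

Prim's algorithm from C:
Step 1: frontier [C-E 8, A-C 12, C-G 12, C-F 14] → take C-E (8); add E.
Step 2: frontier [A-C 12, C-G 12, C-F 14, D-E 6] → take D-E (6); add D.
Step 3: frontier [A-C 12, C-G 12, C-F 14, A-D 6, B-D 11] → take A-D (6); add A.
Step 4: frontier [A-B 12, A-G 12, C-G 12, C-F 14, B-D 11] → take B-D (11); add B.
Step 5: frontier [A-G 12, B-F 7, C-G 12, C-F 14] → take B-F (7); add F.
Step 6: frontier [A-G 12, C-G 12] → take A-G (12); add G.
Vertex order: C, E, D, A, B, F, G. The 7th vertex is G.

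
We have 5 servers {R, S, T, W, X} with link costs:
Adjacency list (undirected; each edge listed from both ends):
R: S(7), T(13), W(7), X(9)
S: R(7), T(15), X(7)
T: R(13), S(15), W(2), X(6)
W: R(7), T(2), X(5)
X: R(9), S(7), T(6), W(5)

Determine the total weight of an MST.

21

Prim, starting at T.
Step 1: cheapest edge leaving the tree is T–W (2); add W.
Step 2: cheapest edge leaving the tree is W–X (5); add X.
Step 3: cheapest edge leaving the tree is R–W (7); add R.
Step 4: cheapest edge leaving the tree is R–S (7); add S.
MST edges: T–W, W–X, R–W, R–S; total weight 2+5+7+7 = 21.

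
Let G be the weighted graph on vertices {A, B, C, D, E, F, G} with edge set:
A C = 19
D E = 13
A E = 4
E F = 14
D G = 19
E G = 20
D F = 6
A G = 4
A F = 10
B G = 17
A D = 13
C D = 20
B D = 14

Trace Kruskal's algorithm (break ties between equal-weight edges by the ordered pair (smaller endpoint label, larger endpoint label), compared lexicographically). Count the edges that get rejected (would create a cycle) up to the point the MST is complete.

4

Kruskal's algorithm — process edges by increasing weight (ties by edge label):
A E (4): add. Components now {A,E} {B} {C} {D} {F} {G}
A G (4): add. Components now {A,E,G} {B} {C} {D} {F}
D F (6): add. Components now {A,E,G} {B} {C} {D,F}
A F (10): add. Components now {A,D,E,F,G} {B} {C}
A D (13): skip — A and D already connected.
D E (13): skip — D and E already connected.
B D (14): add. Components now {A,B,D,E,F,G} {C}
E F (14): skip — E and F already connected.
B G (17): skip — B and G already connected.
A C (19): add. Components now {A,B,C,D,E,F,G}
Edges rejected before the tree was complete: 4.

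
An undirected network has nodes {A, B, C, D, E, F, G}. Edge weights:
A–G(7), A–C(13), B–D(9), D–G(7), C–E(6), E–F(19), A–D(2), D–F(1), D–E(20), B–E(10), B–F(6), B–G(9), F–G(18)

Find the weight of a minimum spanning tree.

32

Prim's algorithm from E:
Step 1: cheapest edge leaving the tree is C–E (6); add C.
Step 2: cheapest edge leaving the tree is B–E (10); add B.
Step 3: cheapest edge leaving the tree is B–F (6); add F.
Step 4: cheapest edge leaving the tree is D–F (1); add D.
Step 5: cheapest edge leaving the tree is A–D (2); add A.
Step 6: cheapest edge leaving the tree is A–G (7); add G.
MST edges: C–E, B–E, B–F, D–F, A–D, A–G; total weight 6+10+6+1+2+7 = 32.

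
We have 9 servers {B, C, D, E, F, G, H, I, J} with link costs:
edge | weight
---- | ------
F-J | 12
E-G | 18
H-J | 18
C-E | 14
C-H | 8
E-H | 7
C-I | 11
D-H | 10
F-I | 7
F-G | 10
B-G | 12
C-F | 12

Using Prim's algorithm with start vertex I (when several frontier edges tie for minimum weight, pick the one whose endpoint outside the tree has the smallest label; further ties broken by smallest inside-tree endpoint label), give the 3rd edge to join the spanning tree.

Prim, starting at I.
Step 1: cheapest edge leaving the tree is F-I (7); add F.
Step 2: cheapest edge leaving the tree is F-G (10); add G.
Step 3: cheapest edge leaving the tree is C-I (11); add C.
Step 4: cheapest edge leaving the tree is C-H (8); add H.
Step 5: cheapest edge leaving the tree is E-H (7); add E.
Step 6: cheapest edge leaving the tree is D-H (10); add D.
Step 7: cheapest edge leaving the tree is B-G (12); add B.
Step 8: cheapest edge leaving the tree is F-J (12); add J.
The 3rd edge added is C-I.

C-I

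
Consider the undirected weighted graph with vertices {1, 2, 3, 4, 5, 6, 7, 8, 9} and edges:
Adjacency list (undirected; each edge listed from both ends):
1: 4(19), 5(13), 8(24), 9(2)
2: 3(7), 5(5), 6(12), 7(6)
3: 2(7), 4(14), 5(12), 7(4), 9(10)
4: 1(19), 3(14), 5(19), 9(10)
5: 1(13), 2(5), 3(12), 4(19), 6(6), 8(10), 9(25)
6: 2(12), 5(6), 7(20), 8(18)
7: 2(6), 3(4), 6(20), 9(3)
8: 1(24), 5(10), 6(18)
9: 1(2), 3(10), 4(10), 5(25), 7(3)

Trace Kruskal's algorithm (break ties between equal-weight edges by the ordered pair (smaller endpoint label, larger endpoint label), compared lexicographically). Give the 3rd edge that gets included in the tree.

3-7

Sort edges by weight, then run Kruskal:
1-9 (2): add — endpoints in different components.
7-9 (3): add — endpoints in different components.
3-7 (4): add — endpoints in different components.
2-5 (5): add — endpoints in different components.
2-7 (6): add — endpoints in different components.
5-6 (6): add — endpoints in different components.
2-3 (7): skip — 2 and 3 already connected.
3-9 (10): skip — 3 and 9 already connected.
4-9 (10): add — endpoints in different components.
5-8 (10): add — endpoints in different components.
The 3rd edge added is 3-7.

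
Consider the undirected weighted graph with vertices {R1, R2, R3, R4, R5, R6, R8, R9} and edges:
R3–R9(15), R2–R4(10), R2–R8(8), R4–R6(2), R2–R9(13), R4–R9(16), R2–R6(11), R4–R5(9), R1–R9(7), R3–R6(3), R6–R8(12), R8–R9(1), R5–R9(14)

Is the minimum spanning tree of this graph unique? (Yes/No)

Kruskal: consider edges lightest-first.
R8–R9 (1): add — endpoints in different components.
R4–R6 (2): add — endpoints in different components.
R3–R6 (3): add — endpoints in different components.
R1–R9 (7): add — endpoints in different components.
R2–R8 (8): add — endpoints in different components.
R4–R5 (9): add — endpoints in different components.
R2–R4 (10): add — endpoints in different components.
Every non-tree edge has weight strictly greater than the heaviest edge on the tree path between its endpoints, so the MST is unique.

Yes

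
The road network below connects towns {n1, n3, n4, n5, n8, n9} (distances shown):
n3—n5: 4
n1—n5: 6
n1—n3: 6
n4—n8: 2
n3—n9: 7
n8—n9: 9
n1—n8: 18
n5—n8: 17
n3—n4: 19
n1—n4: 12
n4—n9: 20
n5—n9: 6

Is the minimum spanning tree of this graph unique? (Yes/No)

No

Kruskal: consider edges lightest-first.
n4—n8 (2): add. Components now {n3} {n5} {n4,n8} {n9} {n1}
n3—n5 (4): add. Components now {n3,n5} {n4,n8} {n9} {n1}
n1—n3 (6): add. Components now {n1,n3,n5} {n4,n8} {n9}
n1—n5 (6): skip — n5 and n1 already connected.
n5—n9 (6): add. Components now {n1,n3,n5,n9} {n4,n8}
n3—n9 (7): skip — n3 and n9 already connected.
n8—n9 (9): add. Components now {n1,n3,n4,n5,n8,n9}
Non-tree edge n1—n5 has weight 6, equal to the heaviest edge on its tree cycle — swapping gives another MST of the same weight. Not unique.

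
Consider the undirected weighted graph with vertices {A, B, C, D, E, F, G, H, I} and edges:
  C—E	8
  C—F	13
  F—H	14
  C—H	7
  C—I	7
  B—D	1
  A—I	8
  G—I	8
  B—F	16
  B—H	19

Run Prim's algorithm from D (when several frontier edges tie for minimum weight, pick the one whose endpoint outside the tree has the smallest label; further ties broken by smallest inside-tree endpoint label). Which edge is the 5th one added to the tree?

C-I

Grow the tree from D using Prim:
Step 1: cheapest edge leaving the tree is B—D (1); add B.
Step 2: cheapest edge leaving the tree is B—F (16); add F.
Step 3: cheapest edge leaving the tree is C—F (13); add C.
Step 4: cheapest edge leaving the tree is C—H (7); add H.
Step 5: cheapest edge leaving the tree is C—I (7); add I.
Step 6: cheapest edge leaving the tree is A—I (8); add A.
Step 7: cheapest edge leaving the tree is C—E (8); add E.
Step 8: cheapest edge leaving the tree is G—I (8); add G.
The 5th edge added is C—I.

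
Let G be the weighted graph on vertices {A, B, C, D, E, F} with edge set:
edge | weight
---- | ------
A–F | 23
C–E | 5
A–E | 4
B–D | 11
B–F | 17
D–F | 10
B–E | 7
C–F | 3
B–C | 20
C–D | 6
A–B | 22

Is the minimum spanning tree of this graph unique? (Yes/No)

Sort edges by weight, then run Kruskal:
C–F (3): add. Components now {A} {B} {C,F} {D} {E}
A–E (4): add. Components now {A,E} {B} {C,F} {D}
C–E (5): add. Components now {A,C,E,F} {B} {D}
C–D (6): add. Components now {A,C,D,E,F} {B}
B–E (7): add. Components now {A,B,C,D,E,F}
Every non-tree edge has weight strictly greater than the heaviest edge on the tree path between its endpoints, so the MST is unique.

Yes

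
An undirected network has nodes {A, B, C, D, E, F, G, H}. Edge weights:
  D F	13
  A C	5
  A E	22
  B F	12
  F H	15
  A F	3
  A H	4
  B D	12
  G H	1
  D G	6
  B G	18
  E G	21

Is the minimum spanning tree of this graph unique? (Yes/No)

No

Sort edges by weight, then run Kruskal:
G H (1): add — endpoints in different components.
A F (3): add — endpoints in different components.
A H (4): add — endpoints in different components.
A C (5): add — endpoints in different components.
D G (6): add — endpoints in different components.
B D (12): add — endpoints in different components.
B F (12): skip — B and F already connected.
D F (13): skip — D and F already connected.
F H (15): skip — F and H already connected.
B G (18): skip — B and G already connected.
E G (21): add — endpoints in different components.
Non-tree edge B F has weight 12, equal to the heaviest edge on its tree cycle — swapping gives another MST of the same weight. Not unique.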